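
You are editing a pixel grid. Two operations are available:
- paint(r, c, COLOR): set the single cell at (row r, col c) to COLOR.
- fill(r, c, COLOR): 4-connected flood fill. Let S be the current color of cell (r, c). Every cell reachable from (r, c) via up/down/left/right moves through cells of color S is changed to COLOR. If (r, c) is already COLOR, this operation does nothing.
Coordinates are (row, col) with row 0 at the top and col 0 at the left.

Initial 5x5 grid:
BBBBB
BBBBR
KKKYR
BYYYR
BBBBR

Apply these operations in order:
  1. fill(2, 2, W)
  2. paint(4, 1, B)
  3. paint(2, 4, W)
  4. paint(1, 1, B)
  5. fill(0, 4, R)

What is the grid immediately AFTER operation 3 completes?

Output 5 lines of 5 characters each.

Answer: BBBBB
BBBBR
WWWYW
BYYYR
BBBBR

Derivation:
After op 1 fill(2,2,W) [3 cells changed]:
BBBBB
BBBBR
WWWYR
BYYYR
BBBBR
After op 2 paint(4,1,B):
BBBBB
BBBBR
WWWYR
BYYYR
BBBBR
After op 3 paint(2,4,W):
BBBBB
BBBBR
WWWYW
BYYYR
BBBBR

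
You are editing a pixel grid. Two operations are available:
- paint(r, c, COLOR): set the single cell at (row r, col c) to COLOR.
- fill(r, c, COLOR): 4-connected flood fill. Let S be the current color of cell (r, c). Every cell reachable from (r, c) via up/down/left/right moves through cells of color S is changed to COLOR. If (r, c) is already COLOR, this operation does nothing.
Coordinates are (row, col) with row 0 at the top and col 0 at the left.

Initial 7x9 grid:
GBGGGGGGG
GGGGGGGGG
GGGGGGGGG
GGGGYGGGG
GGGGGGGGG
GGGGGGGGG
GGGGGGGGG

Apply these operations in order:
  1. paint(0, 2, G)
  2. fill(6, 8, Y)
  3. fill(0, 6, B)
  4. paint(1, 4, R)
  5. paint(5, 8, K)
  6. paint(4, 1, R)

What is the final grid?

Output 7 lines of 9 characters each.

After op 1 paint(0,2,G):
GBGGGGGGG
GGGGGGGGG
GGGGGGGGG
GGGGYGGGG
GGGGGGGGG
GGGGGGGGG
GGGGGGGGG
After op 2 fill(6,8,Y) [61 cells changed]:
YBYYYYYYY
YYYYYYYYY
YYYYYYYYY
YYYYYYYYY
YYYYYYYYY
YYYYYYYYY
YYYYYYYYY
After op 3 fill(0,6,B) [62 cells changed]:
BBBBBBBBB
BBBBBBBBB
BBBBBBBBB
BBBBBBBBB
BBBBBBBBB
BBBBBBBBB
BBBBBBBBB
After op 4 paint(1,4,R):
BBBBBBBBB
BBBBRBBBB
BBBBBBBBB
BBBBBBBBB
BBBBBBBBB
BBBBBBBBB
BBBBBBBBB
After op 5 paint(5,8,K):
BBBBBBBBB
BBBBRBBBB
BBBBBBBBB
BBBBBBBBB
BBBBBBBBB
BBBBBBBBK
BBBBBBBBB
After op 6 paint(4,1,R):
BBBBBBBBB
BBBBRBBBB
BBBBBBBBB
BBBBBBBBB
BRBBBBBBB
BBBBBBBBK
BBBBBBBBB

Answer: BBBBBBBBB
BBBBRBBBB
BBBBBBBBB
BBBBBBBBB
BRBBBBBBB
BBBBBBBBK
BBBBBBBBB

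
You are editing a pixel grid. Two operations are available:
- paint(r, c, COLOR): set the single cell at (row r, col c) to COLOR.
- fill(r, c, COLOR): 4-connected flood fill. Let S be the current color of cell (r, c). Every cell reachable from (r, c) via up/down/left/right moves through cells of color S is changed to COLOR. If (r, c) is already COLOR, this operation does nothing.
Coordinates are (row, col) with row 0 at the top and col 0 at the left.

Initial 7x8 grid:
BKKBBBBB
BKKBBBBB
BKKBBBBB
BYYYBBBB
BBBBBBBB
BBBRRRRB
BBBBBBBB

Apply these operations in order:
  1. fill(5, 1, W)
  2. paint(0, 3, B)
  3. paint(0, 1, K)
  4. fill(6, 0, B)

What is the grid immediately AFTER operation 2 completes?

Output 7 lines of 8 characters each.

Answer: WKKBWWWW
WKKWWWWW
WKKWWWWW
WYYYWWWW
WWWWWWWW
WWWRRRRW
WWWWWWWW

Derivation:
After op 1 fill(5,1,W) [43 cells changed]:
WKKWWWWW
WKKWWWWW
WKKWWWWW
WYYYWWWW
WWWWWWWW
WWWRRRRW
WWWWWWWW
After op 2 paint(0,3,B):
WKKBWWWW
WKKWWWWW
WKKWWWWW
WYYYWWWW
WWWWWWWW
WWWRRRRW
WWWWWWWW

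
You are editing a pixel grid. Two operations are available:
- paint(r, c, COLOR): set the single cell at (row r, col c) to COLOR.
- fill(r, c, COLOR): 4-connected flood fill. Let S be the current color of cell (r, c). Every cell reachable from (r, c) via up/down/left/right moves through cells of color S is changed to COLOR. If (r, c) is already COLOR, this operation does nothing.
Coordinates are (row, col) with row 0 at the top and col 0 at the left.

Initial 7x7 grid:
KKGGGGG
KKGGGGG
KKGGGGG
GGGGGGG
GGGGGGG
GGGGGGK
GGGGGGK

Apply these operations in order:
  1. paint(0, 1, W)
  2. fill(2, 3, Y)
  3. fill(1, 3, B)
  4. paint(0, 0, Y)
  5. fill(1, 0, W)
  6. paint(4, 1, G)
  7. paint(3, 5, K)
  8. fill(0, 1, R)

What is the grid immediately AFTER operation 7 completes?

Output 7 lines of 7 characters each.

Answer: YWBBBBB
WWBBBBB
WWBBBBB
BBBBBKB
BGBBBBB
BBBBBBK
BBBBBBK

Derivation:
After op 1 paint(0,1,W):
KWGGGGG
KKGGGGG
KKGGGGG
GGGGGGG
GGGGGGG
GGGGGGK
GGGGGGK
After op 2 fill(2,3,Y) [41 cells changed]:
KWYYYYY
KKYYYYY
KKYYYYY
YYYYYYY
YYYYYYY
YYYYYYK
YYYYYYK
After op 3 fill(1,3,B) [41 cells changed]:
KWBBBBB
KKBBBBB
KKBBBBB
BBBBBBB
BBBBBBB
BBBBBBK
BBBBBBK
After op 4 paint(0,0,Y):
YWBBBBB
KKBBBBB
KKBBBBB
BBBBBBB
BBBBBBB
BBBBBBK
BBBBBBK
After op 5 fill(1,0,W) [4 cells changed]:
YWBBBBB
WWBBBBB
WWBBBBB
BBBBBBB
BBBBBBB
BBBBBBK
BBBBBBK
After op 6 paint(4,1,G):
YWBBBBB
WWBBBBB
WWBBBBB
BBBBBBB
BGBBBBB
BBBBBBK
BBBBBBK
After op 7 paint(3,5,K):
YWBBBBB
WWBBBBB
WWBBBBB
BBBBBKB
BGBBBBB
BBBBBBK
BBBBBBK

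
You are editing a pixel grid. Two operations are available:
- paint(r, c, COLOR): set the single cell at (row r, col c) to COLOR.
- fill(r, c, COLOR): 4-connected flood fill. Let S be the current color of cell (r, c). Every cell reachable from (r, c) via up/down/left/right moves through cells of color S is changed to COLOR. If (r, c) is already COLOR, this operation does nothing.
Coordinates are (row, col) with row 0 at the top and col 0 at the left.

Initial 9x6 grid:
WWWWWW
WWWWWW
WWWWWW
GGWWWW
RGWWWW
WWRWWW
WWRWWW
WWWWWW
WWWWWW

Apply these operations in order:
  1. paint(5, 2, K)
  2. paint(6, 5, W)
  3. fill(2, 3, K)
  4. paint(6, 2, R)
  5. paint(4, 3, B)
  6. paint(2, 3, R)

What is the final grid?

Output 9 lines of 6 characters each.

After op 1 paint(5,2,K):
WWWWWW
WWWWWW
WWWWWW
GGWWWW
RGWWWW
WWKWWW
WWRWWW
WWWWWW
WWWWWW
After op 2 paint(6,5,W):
WWWWWW
WWWWWW
WWWWWW
GGWWWW
RGWWWW
WWKWWW
WWRWWW
WWWWWW
WWWWWW
After op 3 fill(2,3,K) [48 cells changed]:
KKKKKK
KKKKKK
KKKKKK
GGKKKK
RGKKKK
KKKKKK
KKRKKK
KKKKKK
KKKKKK
After op 4 paint(6,2,R):
KKKKKK
KKKKKK
KKKKKK
GGKKKK
RGKKKK
KKKKKK
KKRKKK
KKKKKK
KKKKKK
After op 5 paint(4,3,B):
KKKKKK
KKKKKK
KKKKKK
GGKKKK
RGKBKK
KKKKKK
KKRKKK
KKKKKK
KKKKKK
After op 6 paint(2,3,R):
KKKKKK
KKKKKK
KKKRKK
GGKKKK
RGKBKK
KKKKKK
KKRKKK
KKKKKK
KKKKKK

Answer: KKKKKK
KKKKKK
KKKRKK
GGKKKK
RGKBKK
KKKKKK
KKRKKK
KKKKKK
KKKKKK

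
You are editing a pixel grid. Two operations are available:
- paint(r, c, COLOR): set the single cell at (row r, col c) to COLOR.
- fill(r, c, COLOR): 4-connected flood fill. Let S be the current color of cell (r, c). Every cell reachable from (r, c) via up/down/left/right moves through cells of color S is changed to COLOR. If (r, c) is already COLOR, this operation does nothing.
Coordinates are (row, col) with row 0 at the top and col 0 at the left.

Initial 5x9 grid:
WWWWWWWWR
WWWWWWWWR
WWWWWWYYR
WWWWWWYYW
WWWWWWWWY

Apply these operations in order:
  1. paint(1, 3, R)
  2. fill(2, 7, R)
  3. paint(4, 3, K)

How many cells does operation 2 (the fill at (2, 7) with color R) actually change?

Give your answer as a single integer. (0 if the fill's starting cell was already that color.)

Answer: 4

Derivation:
After op 1 paint(1,3,R):
WWWWWWWWR
WWWRWWWWR
WWWWWWYYR
WWWWWWYYW
WWWWWWWWY
After op 2 fill(2,7,R) [4 cells changed]:
WWWWWWWWR
WWWRWWWWR
WWWWWWRRR
WWWWWWRRW
WWWWWWWWY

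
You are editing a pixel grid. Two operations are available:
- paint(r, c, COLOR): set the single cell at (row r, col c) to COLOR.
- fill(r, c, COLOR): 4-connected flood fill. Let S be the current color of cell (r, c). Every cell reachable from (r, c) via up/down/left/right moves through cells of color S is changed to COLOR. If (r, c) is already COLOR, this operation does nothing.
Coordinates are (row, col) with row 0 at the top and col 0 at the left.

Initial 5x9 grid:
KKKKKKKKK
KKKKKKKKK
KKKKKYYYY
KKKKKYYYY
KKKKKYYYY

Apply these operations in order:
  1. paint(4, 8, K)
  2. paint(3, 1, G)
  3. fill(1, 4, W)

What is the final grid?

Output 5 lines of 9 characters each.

Answer: WWWWWWWWW
WWWWWWWWW
WWWWWYYYY
WGWWWYYYY
WWWWWYYYK

Derivation:
After op 1 paint(4,8,K):
KKKKKKKKK
KKKKKKKKK
KKKKKYYYY
KKKKKYYYY
KKKKKYYYK
After op 2 paint(3,1,G):
KKKKKKKKK
KKKKKKKKK
KKKKKYYYY
KGKKKYYYY
KKKKKYYYK
After op 3 fill(1,4,W) [32 cells changed]:
WWWWWWWWW
WWWWWWWWW
WWWWWYYYY
WGWWWYYYY
WWWWWYYYK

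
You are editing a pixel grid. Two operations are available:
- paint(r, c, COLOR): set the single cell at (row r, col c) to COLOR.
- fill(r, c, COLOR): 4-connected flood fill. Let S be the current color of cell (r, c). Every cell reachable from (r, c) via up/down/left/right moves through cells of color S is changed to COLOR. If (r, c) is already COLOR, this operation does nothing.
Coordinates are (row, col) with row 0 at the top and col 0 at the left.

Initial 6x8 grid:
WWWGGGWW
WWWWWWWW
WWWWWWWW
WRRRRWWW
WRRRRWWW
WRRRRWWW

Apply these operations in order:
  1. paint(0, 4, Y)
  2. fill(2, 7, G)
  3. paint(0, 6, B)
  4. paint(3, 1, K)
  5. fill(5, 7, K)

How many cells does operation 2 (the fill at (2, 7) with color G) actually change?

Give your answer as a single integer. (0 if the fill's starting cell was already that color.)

After op 1 paint(0,4,Y):
WWWGYGWW
WWWWWWWW
WWWWWWWW
WRRRRWWW
WRRRRWWW
WRRRRWWW
After op 2 fill(2,7,G) [33 cells changed]:
GGGGYGGG
GGGGGGGG
GGGGGGGG
GRRRRGGG
GRRRRGGG
GRRRRGGG

Answer: 33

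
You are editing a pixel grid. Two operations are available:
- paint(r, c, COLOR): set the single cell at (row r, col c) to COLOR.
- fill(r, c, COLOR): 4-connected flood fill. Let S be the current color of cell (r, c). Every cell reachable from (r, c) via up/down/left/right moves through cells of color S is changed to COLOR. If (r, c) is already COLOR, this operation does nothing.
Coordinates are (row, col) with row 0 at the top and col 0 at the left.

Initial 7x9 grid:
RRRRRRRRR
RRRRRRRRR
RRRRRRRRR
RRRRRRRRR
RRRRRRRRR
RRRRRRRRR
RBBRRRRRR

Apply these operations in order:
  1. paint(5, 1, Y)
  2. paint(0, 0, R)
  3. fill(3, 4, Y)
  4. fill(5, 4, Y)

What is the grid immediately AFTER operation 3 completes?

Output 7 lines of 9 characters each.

After op 1 paint(5,1,Y):
RRRRRRRRR
RRRRRRRRR
RRRRRRRRR
RRRRRRRRR
RRRRRRRRR
RYRRRRRRR
RBBRRRRRR
After op 2 paint(0,0,R):
RRRRRRRRR
RRRRRRRRR
RRRRRRRRR
RRRRRRRRR
RRRRRRRRR
RYRRRRRRR
RBBRRRRRR
After op 3 fill(3,4,Y) [60 cells changed]:
YYYYYYYYY
YYYYYYYYY
YYYYYYYYY
YYYYYYYYY
YYYYYYYYY
YYYYYYYYY
YBBYYYYYY

Answer: YYYYYYYYY
YYYYYYYYY
YYYYYYYYY
YYYYYYYYY
YYYYYYYYY
YYYYYYYYY
YBBYYYYYY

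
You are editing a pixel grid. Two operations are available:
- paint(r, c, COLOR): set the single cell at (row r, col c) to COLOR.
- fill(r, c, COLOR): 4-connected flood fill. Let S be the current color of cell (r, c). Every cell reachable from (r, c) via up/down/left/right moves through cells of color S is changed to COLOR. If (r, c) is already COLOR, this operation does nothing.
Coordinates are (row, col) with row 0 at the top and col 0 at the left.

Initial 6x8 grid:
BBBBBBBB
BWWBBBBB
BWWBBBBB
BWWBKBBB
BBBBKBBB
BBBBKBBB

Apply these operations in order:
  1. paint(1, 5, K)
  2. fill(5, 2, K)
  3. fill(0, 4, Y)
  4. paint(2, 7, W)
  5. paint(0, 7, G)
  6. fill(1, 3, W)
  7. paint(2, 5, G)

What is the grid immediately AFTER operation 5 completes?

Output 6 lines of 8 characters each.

Answer: YYYYYYYG
YWWYYYYY
YWWYYYYW
YWWYYYYY
YYYYYYYY
YYYYYYYY

Derivation:
After op 1 paint(1,5,K):
BBBBBBBB
BWWBBKBB
BWWBBBBB
BWWBKBBB
BBBBKBBB
BBBBKBBB
After op 2 fill(5,2,K) [38 cells changed]:
KKKKKKKK
KWWKKKKK
KWWKKKKK
KWWKKKKK
KKKKKKKK
KKKKKKKK
After op 3 fill(0,4,Y) [42 cells changed]:
YYYYYYYY
YWWYYYYY
YWWYYYYY
YWWYYYYY
YYYYYYYY
YYYYYYYY
After op 4 paint(2,7,W):
YYYYYYYY
YWWYYYYY
YWWYYYYW
YWWYYYYY
YYYYYYYY
YYYYYYYY
After op 5 paint(0,7,G):
YYYYYYYG
YWWYYYYY
YWWYYYYW
YWWYYYYY
YYYYYYYY
YYYYYYYY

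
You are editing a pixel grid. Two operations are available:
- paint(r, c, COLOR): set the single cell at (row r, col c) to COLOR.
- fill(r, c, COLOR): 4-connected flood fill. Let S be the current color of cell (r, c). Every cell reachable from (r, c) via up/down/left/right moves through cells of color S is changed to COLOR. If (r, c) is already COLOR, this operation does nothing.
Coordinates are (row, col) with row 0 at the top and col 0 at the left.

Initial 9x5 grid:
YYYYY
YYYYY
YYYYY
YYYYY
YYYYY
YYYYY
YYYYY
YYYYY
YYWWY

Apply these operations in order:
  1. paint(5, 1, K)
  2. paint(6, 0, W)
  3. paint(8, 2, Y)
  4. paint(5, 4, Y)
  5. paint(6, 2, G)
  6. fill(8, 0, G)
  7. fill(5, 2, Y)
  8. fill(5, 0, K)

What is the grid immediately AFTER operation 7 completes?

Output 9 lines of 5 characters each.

Answer: YYYYY
YYYYY
YYYYY
YYYYY
YYYYY
YKYYY
WYYYY
YYYYY
YYYWY

Derivation:
After op 1 paint(5,1,K):
YYYYY
YYYYY
YYYYY
YYYYY
YYYYY
YKYYY
YYYYY
YYYYY
YYWWY
After op 2 paint(6,0,W):
YYYYY
YYYYY
YYYYY
YYYYY
YYYYY
YKYYY
WYYYY
YYYYY
YYWWY
After op 3 paint(8,2,Y):
YYYYY
YYYYY
YYYYY
YYYYY
YYYYY
YKYYY
WYYYY
YYYYY
YYYWY
After op 4 paint(5,4,Y):
YYYYY
YYYYY
YYYYY
YYYYY
YYYYY
YKYYY
WYYYY
YYYYY
YYYWY
After op 5 paint(6,2,G):
YYYYY
YYYYY
YYYYY
YYYYY
YYYYY
YKYYY
WYGYY
YYYYY
YYYWY
After op 6 fill(8,0,G) [41 cells changed]:
GGGGG
GGGGG
GGGGG
GGGGG
GGGGG
GKGGG
WGGGG
GGGGG
GGGWG
After op 7 fill(5,2,Y) [42 cells changed]:
YYYYY
YYYYY
YYYYY
YYYYY
YYYYY
YKYYY
WYYYY
YYYYY
YYYWY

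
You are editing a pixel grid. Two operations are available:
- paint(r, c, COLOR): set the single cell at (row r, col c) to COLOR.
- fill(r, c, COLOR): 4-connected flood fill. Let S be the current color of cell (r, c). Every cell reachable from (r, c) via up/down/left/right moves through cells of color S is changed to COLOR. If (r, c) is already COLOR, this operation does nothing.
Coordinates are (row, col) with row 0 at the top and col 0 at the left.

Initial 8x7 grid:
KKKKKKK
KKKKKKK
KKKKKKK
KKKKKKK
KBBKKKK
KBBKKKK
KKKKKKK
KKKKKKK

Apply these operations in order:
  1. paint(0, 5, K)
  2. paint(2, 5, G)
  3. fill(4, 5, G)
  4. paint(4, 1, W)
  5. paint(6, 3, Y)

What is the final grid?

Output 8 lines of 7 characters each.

After op 1 paint(0,5,K):
KKKKKKK
KKKKKKK
KKKKKKK
KKKKKKK
KBBKKKK
KBBKKKK
KKKKKKK
KKKKKKK
After op 2 paint(2,5,G):
KKKKKKK
KKKKKKK
KKKKKGK
KKKKKKK
KBBKKKK
KBBKKKK
KKKKKKK
KKKKKKK
After op 3 fill(4,5,G) [51 cells changed]:
GGGGGGG
GGGGGGG
GGGGGGG
GGGGGGG
GBBGGGG
GBBGGGG
GGGGGGG
GGGGGGG
After op 4 paint(4,1,W):
GGGGGGG
GGGGGGG
GGGGGGG
GGGGGGG
GWBGGGG
GBBGGGG
GGGGGGG
GGGGGGG
After op 5 paint(6,3,Y):
GGGGGGG
GGGGGGG
GGGGGGG
GGGGGGG
GWBGGGG
GBBGGGG
GGGYGGG
GGGGGGG

Answer: GGGGGGG
GGGGGGG
GGGGGGG
GGGGGGG
GWBGGGG
GBBGGGG
GGGYGGG
GGGGGGG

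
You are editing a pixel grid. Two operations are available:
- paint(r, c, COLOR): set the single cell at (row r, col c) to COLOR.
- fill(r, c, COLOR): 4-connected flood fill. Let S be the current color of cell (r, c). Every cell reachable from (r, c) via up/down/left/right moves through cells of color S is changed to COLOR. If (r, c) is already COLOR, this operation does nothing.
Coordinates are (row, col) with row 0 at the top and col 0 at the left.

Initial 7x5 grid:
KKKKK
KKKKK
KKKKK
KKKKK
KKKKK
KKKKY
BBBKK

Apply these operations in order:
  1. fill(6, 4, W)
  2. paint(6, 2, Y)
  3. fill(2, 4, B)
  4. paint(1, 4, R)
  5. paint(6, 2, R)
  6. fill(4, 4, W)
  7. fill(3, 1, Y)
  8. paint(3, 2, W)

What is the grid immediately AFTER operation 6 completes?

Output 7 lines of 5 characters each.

Answer: WWWWW
WWWWR
WWWWW
WWWWW
WWWWW
WWWWY
WWRWW

Derivation:
After op 1 fill(6,4,W) [31 cells changed]:
WWWWW
WWWWW
WWWWW
WWWWW
WWWWW
WWWWY
BBBWW
After op 2 paint(6,2,Y):
WWWWW
WWWWW
WWWWW
WWWWW
WWWWW
WWWWY
BBYWW
After op 3 fill(2,4,B) [31 cells changed]:
BBBBB
BBBBB
BBBBB
BBBBB
BBBBB
BBBBY
BBYBB
After op 4 paint(1,4,R):
BBBBB
BBBBR
BBBBB
BBBBB
BBBBB
BBBBY
BBYBB
After op 5 paint(6,2,R):
BBBBB
BBBBR
BBBBB
BBBBB
BBBBB
BBBBY
BBRBB
After op 6 fill(4,4,W) [32 cells changed]:
WWWWW
WWWWR
WWWWW
WWWWW
WWWWW
WWWWY
WWRWW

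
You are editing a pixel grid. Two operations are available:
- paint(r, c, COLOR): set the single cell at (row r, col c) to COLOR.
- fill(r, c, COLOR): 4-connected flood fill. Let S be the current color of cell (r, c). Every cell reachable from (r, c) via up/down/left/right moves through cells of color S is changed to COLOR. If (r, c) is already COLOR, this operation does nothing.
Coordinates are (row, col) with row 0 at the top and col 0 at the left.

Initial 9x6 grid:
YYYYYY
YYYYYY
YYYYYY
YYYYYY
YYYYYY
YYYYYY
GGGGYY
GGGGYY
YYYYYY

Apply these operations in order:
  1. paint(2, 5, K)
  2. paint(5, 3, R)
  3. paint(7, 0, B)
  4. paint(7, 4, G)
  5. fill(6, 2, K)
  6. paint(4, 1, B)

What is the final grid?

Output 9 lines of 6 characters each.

After op 1 paint(2,5,K):
YYYYYY
YYYYYY
YYYYYK
YYYYYY
YYYYYY
YYYYYY
GGGGYY
GGGGYY
YYYYYY
After op 2 paint(5,3,R):
YYYYYY
YYYYYY
YYYYYK
YYYYYY
YYYYYY
YYYRYY
GGGGYY
GGGGYY
YYYYYY
After op 3 paint(7,0,B):
YYYYYY
YYYYYY
YYYYYK
YYYYYY
YYYYYY
YYYRYY
GGGGYY
BGGGYY
YYYYYY
After op 4 paint(7,4,G):
YYYYYY
YYYYYY
YYYYYK
YYYYYY
YYYYYY
YYYRYY
GGGGYY
BGGGGY
YYYYYY
After op 5 fill(6,2,K) [8 cells changed]:
YYYYYY
YYYYYY
YYYYYK
YYYYYY
YYYYYY
YYYRYY
KKKKYY
BKKKKY
YYYYYY
After op 6 paint(4,1,B):
YYYYYY
YYYYYY
YYYYYK
YYYYYY
YBYYYY
YYYRYY
KKKKYY
BKKKKY
YYYYYY

Answer: YYYYYY
YYYYYY
YYYYYK
YYYYYY
YBYYYY
YYYRYY
KKKKYY
BKKKKY
YYYYYY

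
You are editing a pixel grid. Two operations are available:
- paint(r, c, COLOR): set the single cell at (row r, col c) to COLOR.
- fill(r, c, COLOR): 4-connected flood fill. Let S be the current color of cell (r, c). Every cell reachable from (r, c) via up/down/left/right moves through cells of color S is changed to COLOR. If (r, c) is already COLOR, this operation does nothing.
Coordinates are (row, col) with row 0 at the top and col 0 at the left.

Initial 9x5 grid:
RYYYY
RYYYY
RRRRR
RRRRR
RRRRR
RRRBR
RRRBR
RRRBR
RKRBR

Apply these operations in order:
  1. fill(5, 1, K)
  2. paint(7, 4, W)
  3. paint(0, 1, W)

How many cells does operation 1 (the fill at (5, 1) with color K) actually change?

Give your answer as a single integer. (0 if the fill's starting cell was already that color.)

After op 1 fill(5,1,K) [32 cells changed]:
KYYYY
KYYYY
KKKKK
KKKKK
KKKKK
KKKBK
KKKBK
KKKBK
KKKBK

Answer: 32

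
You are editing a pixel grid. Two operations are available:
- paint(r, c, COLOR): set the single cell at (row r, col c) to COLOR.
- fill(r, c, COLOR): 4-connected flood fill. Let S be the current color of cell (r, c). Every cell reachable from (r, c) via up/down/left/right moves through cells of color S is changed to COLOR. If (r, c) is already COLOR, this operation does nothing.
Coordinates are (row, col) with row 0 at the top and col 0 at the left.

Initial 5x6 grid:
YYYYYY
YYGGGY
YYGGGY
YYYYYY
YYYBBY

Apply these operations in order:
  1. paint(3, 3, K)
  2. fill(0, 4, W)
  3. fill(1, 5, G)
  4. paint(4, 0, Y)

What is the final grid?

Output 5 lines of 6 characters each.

After op 1 paint(3,3,K):
YYYYYY
YYGGGY
YYGGGY
YYYKYY
YYYBBY
After op 2 fill(0,4,W) [21 cells changed]:
WWWWWW
WWGGGW
WWGGGW
WWWKWW
WWWBBW
After op 3 fill(1,5,G) [21 cells changed]:
GGGGGG
GGGGGG
GGGGGG
GGGKGG
GGGBBG
After op 4 paint(4,0,Y):
GGGGGG
GGGGGG
GGGGGG
GGGKGG
YGGBBG

Answer: GGGGGG
GGGGGG
GGGGGG
GGGKGG
YGGBBG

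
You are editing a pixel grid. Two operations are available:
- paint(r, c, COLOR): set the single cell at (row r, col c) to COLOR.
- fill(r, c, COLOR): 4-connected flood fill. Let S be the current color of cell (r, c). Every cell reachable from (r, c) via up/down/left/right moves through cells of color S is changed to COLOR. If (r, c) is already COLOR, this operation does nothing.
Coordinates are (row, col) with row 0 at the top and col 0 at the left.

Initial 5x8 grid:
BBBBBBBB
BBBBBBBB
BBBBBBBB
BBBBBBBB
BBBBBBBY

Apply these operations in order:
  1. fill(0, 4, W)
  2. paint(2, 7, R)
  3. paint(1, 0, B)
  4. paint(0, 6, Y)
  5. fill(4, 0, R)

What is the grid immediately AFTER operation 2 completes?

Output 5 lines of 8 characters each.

Answer: WWWWWWWW
WWWWWWWW
WWWWWWWR
WWWWWWWW
WWWWWWWY

Derivation:
After op 1 fill(0,4,W) [39 cells changed]:
WWWWWWWW
WWWWWWWW
WWWWWWWW
WWWWWWWW
WWWWWWWY
After op 2 paint(2,7,R):
WWWWWWWW
WWWWWWWW
WWWWWWWR
WWWWWWWW
WWWWWWWY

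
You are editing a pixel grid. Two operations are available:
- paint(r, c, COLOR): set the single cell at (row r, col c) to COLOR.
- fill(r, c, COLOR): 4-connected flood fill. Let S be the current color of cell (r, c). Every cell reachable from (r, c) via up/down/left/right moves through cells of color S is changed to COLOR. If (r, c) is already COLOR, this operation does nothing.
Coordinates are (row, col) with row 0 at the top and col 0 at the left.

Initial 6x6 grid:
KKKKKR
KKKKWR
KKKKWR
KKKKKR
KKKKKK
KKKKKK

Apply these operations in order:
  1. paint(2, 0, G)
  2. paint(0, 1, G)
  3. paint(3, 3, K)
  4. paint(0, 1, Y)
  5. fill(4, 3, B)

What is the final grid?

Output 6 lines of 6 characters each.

Answer: BYBBBR
BBBBWR
GBBBWR
BBBBBR
BBBBBB
BBBBBB

Derivation:
After op 1 paint(2,0,G):
KKKKKR
KKKKWR
GKKKWR
KKKKKR
KKKKKK
KKKKKK
After op 2 paint(0,1,G):
KGKKKR
KKKKWR
GKKKWR
KKKKKR
KKKKKK
KKKKKK
After op 3 paint(3,3,K):
KGKKKR
KKKKWR
GKKKWR
KKKKKR
KKKKKK
KKKKKK
After op 4 paint(0,1,Y):
KYKKKR
KKKKWR
GKKKWR
KKKKKR
KKKKKK
KKKKKK
After op 5 fill(4,3,B) [28 cells changed]:
BYBBBR
BBBBWR
GBBBWR
BBBBBR
BBBBBB
BBBBBB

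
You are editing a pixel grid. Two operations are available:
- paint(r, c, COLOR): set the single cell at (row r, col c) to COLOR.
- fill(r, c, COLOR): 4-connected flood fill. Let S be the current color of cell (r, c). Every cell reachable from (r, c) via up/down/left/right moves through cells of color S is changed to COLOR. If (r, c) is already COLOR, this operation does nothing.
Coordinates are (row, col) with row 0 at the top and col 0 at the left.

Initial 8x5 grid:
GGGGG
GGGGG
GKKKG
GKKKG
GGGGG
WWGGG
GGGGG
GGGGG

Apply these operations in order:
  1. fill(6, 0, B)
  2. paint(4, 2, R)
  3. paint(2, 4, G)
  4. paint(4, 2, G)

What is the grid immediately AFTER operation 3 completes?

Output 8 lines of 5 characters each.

After op 1 fill(6,0,B) [32 cells changed]:
BBBBB
BBBBB
BKKKB
BKKKB
BBBBB
WWBBB
BBBBB
BBBBB
After op 2 paint(4,2,R):
BBBBB
BBBBB
BKKKB
BKKKB
BBRBB
WWBBB
BBBBB
BBBBB
After op 3 paint(2,4,G):
BBBBB
BBBBB
BKKKG
BKKKB
BBRBB
WWBBB
BBBBB
BBBBB

Answer: BBBBB
BBBBB
BKKKG
BKKKB
BBRBB
WWBBB
BBBBB
BBBBB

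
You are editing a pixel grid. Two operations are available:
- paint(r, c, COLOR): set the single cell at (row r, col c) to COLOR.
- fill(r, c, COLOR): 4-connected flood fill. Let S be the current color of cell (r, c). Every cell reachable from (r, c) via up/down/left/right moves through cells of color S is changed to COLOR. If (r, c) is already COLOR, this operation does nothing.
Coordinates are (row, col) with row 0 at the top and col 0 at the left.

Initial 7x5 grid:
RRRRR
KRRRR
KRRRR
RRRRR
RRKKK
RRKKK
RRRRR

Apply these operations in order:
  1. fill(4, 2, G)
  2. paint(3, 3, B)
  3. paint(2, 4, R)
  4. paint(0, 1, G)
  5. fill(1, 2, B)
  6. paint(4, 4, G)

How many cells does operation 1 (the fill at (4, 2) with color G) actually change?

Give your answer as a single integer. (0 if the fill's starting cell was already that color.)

Answer: 6

Derivation:
After op 1 fill(4,2,G) [6 cells changed]:
RRRRR
KRRRR
KRRRR
RRRRR
RRGGG
RRGGG
RRRRR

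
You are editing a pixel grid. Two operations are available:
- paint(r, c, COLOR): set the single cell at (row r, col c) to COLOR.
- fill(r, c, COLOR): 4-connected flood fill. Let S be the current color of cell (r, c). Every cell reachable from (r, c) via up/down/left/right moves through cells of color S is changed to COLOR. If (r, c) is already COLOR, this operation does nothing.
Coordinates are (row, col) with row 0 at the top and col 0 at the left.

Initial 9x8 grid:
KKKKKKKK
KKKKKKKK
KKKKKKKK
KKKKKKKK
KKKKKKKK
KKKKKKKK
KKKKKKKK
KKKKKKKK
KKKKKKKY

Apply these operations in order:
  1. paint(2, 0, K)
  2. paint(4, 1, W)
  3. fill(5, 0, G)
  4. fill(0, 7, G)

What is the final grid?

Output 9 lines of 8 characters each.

After op 1 paint(2,0,K):
KKKKKKKK
KKKKKKKK
KKKKKKKK
KKKKKKKK
KKKKKKKK
KKKKKKKK
KKKKKKKK
KKKKKKKK
KKKKKKKY
After op 2 paint(4,1,W):
KKKKKKKK
KKKKKKKK
KKKKKKKK
KKKKKKKK
KWKKKKKK
KKKKKKKK
KKKKKKKK
KKKKKKKK
KKKKKKKY
After op 3 fill(5,0,G) [70 cells changed]:
GGGGGGGG
GGGGGGGG
GGGGGGGG
GGGGGGGG
GWGGGGGG
GGGGGGGG
GGGGGGGG
GGGGGGGG
GGGGGGGY
After op 4 fill(0,7,G) [0 cells changed]:
GGGGGGGG
GGGGGGGG
GGGGGGGG
GGGGGGGG
GWGGGGGG
GGGGGGGG
GGGGGGGG
GGGGGGGG
GGGGGGGY

Answer: GGGGGGGG
GGGGGGGG
GGGGGGGG
GGGGGGGG
GWGGGGGG
GGGGGGGG
GGGGGGGG
GGGGGGGG
GGGGGGGY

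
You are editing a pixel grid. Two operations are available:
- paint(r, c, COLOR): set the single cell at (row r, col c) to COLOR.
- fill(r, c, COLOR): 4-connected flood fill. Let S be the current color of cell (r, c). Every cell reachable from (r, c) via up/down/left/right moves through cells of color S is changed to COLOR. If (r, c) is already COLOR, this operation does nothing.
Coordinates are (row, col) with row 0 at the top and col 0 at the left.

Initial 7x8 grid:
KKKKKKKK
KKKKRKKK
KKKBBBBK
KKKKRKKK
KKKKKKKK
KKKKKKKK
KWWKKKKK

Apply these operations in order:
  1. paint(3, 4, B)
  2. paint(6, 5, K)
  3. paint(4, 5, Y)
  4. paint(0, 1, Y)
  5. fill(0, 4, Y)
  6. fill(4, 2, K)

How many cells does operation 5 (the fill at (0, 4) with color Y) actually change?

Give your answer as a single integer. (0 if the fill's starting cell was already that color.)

After op 1 paint(3,4,B):
KKKKKKKK
KKKKRKKK
KKKBBBBK
KKKKBKKK
KKKKKKKK
KKKKKKKK
KWWKKKKK
After op 2 paint(6,5,K):
KKKKKKKK
KKKKRKKK
KKKBBBBK
KKKKBKKK
KKKKKKKK
KKKKKKKK
KWWKKKKK
After op 3 paint(4,5,Y):
KKKKKKKK
KKKKRKKK
KKKBBBBK
KKKKBKKK
KKKKKYKK
KKKKKKKK
KWWKKKKK
After op 4 paint(0,1,Y):
KYKKKKKK
KKKKRKKK
KKKBBBBK
KKKKBKKK
KKKKKYKK
KKKKKKKK
KWWKKKKK
After op 5 fill(0,4,Y) [46 cells changed]:
YYYYYYYY
YYYYRYYY
YYYBBBBY
YYYYBYYY
YYYYYYYY
YYYYYYYY
YWWYYYYY

Answer: 46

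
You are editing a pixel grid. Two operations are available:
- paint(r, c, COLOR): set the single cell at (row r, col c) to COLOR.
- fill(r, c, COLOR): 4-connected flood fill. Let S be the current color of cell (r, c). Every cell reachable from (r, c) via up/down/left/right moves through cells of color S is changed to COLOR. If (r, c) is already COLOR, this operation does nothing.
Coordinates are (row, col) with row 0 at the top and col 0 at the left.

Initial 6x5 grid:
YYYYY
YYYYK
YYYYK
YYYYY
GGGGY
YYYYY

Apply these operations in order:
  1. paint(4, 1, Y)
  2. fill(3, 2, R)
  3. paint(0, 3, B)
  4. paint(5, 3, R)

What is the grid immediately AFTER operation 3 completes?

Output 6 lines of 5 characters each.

After op 1 paint(4,1,Y):
YYYYY
YYYYK
YYYYK
YYYYY
GYGGY
YYYYY
After op 2 fill(3,2,R) [25 cells changed]:
RRRRR
RRRRK
RRRRK
RRRRR
GRGGR
RRRRR
After op 3 paint(0,3,B):
RRRBR
RRRRK
RRRRK
RRRRR
GRGGR
RRRRR

Answer: RRRBR
RRRRK
RRRRK
RRRRR
GRGGR
RRRRR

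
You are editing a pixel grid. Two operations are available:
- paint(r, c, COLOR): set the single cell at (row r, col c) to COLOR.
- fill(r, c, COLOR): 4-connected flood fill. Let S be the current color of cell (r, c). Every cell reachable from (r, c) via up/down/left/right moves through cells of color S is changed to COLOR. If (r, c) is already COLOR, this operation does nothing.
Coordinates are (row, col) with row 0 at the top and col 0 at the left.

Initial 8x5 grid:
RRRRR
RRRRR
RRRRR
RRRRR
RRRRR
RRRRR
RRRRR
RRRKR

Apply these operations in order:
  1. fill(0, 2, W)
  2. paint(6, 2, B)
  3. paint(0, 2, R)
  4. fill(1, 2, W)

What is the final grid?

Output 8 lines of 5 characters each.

After op 1 fill(0,2,W) [39 cells changed]:
WWWWW
WWWWW
WWWWW
WWWWW
WWWWW
WWWWW
WWWWW
WWWKW
After op 2 paint(6,2,B):
WWWWW
WWWWW
WWWWW
WWWWW
WWWWW
WWWWW
WWBWW
WWWKW
After op 3 paint(0,2,R):
WWRWW
WWWWW
WWWWW
WWWWW
WWWWW
WWWWW
WWBWW
WWWKW
After op 4 fill(1,2,W) [0 cells changed]:
WWRWW
WWWWW
WWWWW
WWWWW
WWWWW
WWWWW
WWBWW
WWWKW

Answer: WWRWW
WWWWW
WWWWW
WWWWW
WWWWW
WWWWW
WWBWW
WWWKW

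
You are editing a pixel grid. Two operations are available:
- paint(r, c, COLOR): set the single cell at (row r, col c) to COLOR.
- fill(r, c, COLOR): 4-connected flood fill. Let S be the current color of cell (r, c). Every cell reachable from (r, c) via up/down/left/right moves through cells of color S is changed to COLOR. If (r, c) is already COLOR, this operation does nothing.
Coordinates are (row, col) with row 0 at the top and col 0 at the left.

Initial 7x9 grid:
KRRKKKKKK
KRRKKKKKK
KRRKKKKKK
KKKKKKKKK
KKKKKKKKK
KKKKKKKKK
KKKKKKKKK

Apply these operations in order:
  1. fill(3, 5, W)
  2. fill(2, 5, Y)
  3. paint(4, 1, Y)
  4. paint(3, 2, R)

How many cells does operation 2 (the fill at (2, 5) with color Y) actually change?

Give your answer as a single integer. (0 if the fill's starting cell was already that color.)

Answer: 57

Derivation:
After op 1 fill(3,5,W) [57 cells changed]:
WRRWWWWWW
WRRWWWWWW
WRRWWWWWW
WWWWWWWWW
WWWWWWWWW
WWWWWWWWW
WWWWWWWWW
After op 2 fill(2,5,Y) [57 cells changed]:
YRRYYYYYY
YRRYYYYYY
YRRYYYYYY
YYYYYYYYY
YYYYYYYYY
YYYYYYYYY
YYYYYYYYY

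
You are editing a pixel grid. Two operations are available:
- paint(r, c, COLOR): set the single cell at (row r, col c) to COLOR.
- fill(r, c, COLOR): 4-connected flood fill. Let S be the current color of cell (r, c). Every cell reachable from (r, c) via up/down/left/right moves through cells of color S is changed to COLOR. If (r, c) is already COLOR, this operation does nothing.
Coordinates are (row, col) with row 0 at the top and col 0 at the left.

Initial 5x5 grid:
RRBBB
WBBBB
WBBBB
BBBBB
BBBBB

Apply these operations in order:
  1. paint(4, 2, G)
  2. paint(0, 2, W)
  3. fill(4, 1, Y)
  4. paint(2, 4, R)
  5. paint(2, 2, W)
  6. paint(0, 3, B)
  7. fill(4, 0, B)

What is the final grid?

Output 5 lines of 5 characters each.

Answer: RRWBB
WBBBB
WBWBR
BBBBB
BBGBB

Derivation:
After op 1 paint(4,2,G):
RRBBB
WBBBB
WBBBB
BBBBB
BBGBB
After op 2 paint(0,2,W):
RRWBB
WBBBB
WBBBB
BBBBB
BBGBB
After op 3 fill(4,1,Y) [19 cells changed]:
RRWYY
WYYYY
WYYYY
YYYYY
YYGYY
After op 4 paint(2,4,R):
RRWYY
WYYYY
WYYYR
YYYYY
YYGYY
After op 5 paint(2,2,W):
RRWYY
WYYYY
WYWYR
YYYYY
YYGYY
After op 6 paint(0,3,B):
RRWBY
WYYYY
WYWYR
YYYYY
YYGYY
After op 7 fill(4,0,B) [16 cells changed]:
RRWBB
WBBBB
WBWBR
BBBBB
BBGBB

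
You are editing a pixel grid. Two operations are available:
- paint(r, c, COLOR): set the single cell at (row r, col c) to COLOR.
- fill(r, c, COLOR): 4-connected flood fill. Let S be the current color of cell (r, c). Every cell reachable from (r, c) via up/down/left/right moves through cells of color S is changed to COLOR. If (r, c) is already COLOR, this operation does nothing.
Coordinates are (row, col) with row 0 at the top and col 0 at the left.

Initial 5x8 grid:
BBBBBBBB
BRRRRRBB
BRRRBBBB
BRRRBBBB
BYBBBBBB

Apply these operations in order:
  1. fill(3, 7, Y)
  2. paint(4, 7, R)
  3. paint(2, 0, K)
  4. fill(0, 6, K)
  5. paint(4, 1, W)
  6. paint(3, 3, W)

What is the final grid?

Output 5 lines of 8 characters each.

Answer: KKKKKKKK
KRRRRRKK
KRRRKKKK
KRRWKKKK
KWKKKKKR

Derivation:
After op 1 fill(3,7,Y) [28 cells changed]:
YYYYYYYY
YRRRRRYY
YRRRYYYY
YRRRYYYY
YYYYYYYY
After op 2 paint(4,7,R):
YYYYYYYY
YRRRRRYY
YRRRYYYY
YRRRYYYY
YYYYYYYR
After op 3 paint(2,0,K):
YYYYYYYY
YRRRRRYY
KRRRYYYY
YRRRYYYY
YYYYYYYR
After op 4 fill(0,6,K) [27 cells changed]:
KKKKKKKK
KRRRRRKK
KRRRKKKK
KRRRKKKK
KKKKKKKR
After op 5 paint(4,1,W):
KKKKKKKK
KRRRRRKK
KRRRKKKK
KRRRKKKK
KWKKKKKR
After op 6 paint(3,3,W):
KKKKKKKK
KRRRRRKK
KRRRKKKK
KRRWKKKK
KWKKKKKR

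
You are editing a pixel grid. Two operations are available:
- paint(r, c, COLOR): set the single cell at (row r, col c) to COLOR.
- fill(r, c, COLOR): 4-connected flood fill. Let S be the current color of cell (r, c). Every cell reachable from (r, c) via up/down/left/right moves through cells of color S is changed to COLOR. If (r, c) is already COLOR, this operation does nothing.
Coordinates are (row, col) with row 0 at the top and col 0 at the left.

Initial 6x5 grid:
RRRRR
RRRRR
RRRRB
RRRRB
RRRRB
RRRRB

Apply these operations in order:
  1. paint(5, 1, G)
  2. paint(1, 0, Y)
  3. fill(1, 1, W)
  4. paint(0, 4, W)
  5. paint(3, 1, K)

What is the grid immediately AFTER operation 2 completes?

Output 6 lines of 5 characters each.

After op 1 paint(5,1,G):
RRRRR
RRRRR
RRRRB
RRRRB
RRRRB
RGRRB
After op 2 paint(1,0,Y):
RRRRR
YRRRR
RRRRB
RRRRB
RRRRB
RGRRB

Answer: RRRRR
YRRRR
RRRRB
RRRRB
RRRRB
RGRRB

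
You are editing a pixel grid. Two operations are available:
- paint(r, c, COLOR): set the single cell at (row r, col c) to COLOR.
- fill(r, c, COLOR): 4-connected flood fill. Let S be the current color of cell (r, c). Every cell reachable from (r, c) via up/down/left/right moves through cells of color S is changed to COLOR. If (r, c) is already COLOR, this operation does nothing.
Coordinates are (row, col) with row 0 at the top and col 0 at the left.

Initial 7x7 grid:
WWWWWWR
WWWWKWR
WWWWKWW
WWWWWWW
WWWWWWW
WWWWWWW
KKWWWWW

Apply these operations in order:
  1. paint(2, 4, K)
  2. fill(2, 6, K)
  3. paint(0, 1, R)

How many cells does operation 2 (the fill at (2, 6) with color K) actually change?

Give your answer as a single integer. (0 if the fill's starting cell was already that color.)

After op 1 paint(2,4,K):
WWWWWWR
WWWWKWR
WWWWKWW
WWWWWWW
WWWWWWW
WWWWWWW
KKWWWWW
After op 2 fill(2,6,K) [43 cells changed]:
KKKKKKR
KKKKKKR
KKKKKKK
KKKKKKK
KKKKKKK
KKKKKKK
KKKKKKK

Answer: 43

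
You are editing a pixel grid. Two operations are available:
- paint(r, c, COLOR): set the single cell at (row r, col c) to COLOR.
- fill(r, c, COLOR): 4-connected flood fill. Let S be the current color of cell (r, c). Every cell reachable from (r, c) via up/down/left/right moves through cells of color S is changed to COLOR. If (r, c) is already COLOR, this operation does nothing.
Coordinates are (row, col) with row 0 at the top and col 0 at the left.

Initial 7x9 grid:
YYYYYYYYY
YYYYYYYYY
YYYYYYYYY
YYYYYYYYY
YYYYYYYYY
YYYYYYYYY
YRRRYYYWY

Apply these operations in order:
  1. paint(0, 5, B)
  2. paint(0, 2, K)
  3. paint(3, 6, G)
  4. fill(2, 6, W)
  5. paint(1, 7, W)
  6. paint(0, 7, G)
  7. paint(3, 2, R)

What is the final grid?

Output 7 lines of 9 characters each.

Answer: WWKWWBWGW
WWWWWWWWW
WWWWWWWWW
WWRWWWGWW
WWWWWWWWW
WWWWWWWWW
WRRRWWWWW

Derivation:
After op 1 paint(0,5,B):
YYYYYBYYY
YYYYYYYYY
YYYYYYYYY
YYYYYYYYY
YYYYYYYYY
YYYYYYYYY
YRRRYYYWY
After op 2 paint(0,2,K):
YYKYYBYYY
YYYYYYYYY
YYYYYYYYY
YYYYYYYYY
YYYYYYYYY
YYYYYYYYY
YRRRYYYWY
After op 3 paint(3,6,G):
YYKYYBYYY
YYYYYYYYY
YYYYYYYYY
YYYYYYGYY
YYYYYYYYY
YYYYYYYYY
YRRRYYYWY
After op 4 fill(2,6,W) [56 cells changed]:
WWKWWBWWW
WWWWWWWWW
WWWWWWWWW
WWWWWWGWW
WWWWWWWWW
WWWWWWWWW
WRRRWWWWW
After op 5 paint(1,7,W):
WWKWWBWWW
WWWWWWWWW
WWWWWWWWW
WWWWWWGWW
WWWWWWWWW
WWWWWWWWW
WRRRWWWWW
After op 6 paint(0,7,G):
WWKWWBWGW
WWWWWWWWW
WWWWWWWWW
WWWWWWGWW
WWWWWWWWW
WWWWWWWWW
WRRRWWWWW
After op 7 paint(3,2,R):
WWKWWBWGW
WWWWWWWWW
WWWWWWWWW
WWRWWWGWW
WWWWWWWWW
WWWWWWWWW
WRRRWWWWW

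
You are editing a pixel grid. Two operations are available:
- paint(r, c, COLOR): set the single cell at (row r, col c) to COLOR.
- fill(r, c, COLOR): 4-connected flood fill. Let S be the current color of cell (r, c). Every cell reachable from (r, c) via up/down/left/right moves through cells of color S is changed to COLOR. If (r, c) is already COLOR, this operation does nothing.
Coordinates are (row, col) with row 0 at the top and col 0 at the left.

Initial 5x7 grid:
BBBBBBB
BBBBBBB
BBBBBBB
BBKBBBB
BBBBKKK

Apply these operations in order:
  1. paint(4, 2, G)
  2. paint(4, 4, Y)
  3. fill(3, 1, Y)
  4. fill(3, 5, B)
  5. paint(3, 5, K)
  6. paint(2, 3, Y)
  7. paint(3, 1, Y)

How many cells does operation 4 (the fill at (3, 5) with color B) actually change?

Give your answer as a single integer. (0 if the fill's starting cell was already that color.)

Answer: 31

Derivation:
After op 1 paint(4,2,G):
BBBBBBB
BBBBBBB
BBBBBBB
BBKBBBB
BBGBKKK
After op 2 paint(4,4,Y):
BBBBBBB
BBBBBBB
BBBBBBB
BBKBBBB
BBGBYKK
After op 3 fill(3,1,Y) [30 cells changed]:
YYYYYYY
YYYYYYY
YYYYYYY
YYKYYYY
YYGYYKK
After op 4 fill(3,5,B) [31 cells changed]:
BBBBBBB
BBBBBBB
BBBBBBB
BBKBBBB
BBGBBKK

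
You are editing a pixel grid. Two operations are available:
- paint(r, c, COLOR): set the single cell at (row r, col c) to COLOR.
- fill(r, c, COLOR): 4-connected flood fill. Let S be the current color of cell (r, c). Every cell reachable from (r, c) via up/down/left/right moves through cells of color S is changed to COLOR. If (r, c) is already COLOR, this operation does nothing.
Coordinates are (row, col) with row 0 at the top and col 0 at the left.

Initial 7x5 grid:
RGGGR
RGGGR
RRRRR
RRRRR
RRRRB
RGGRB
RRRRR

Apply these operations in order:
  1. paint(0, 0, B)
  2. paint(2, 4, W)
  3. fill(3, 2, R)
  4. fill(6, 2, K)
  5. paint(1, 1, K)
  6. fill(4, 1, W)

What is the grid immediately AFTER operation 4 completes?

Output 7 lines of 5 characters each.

After op 1 paint(0,0,B):
BGGGR
RGGGR
RRRRR
RRRRR
RRRRB
RGGRB
RRRRR
After op 2 paint(2,4,W):
BGGGR
RGGGR
RRRRW
RRRRR
RRRRB
RGGRB
RRRRR
After op 3 fill(3,2,R) [0 cells changed]:
BGGGR
RGGGR
RRRRW
RRRRR
RRRRB
RGGRB
RRRRR
After op 4 fill(6,2,K) [21 cells changed]:
BGGGR
KGGGR
KKKKW
KKKKK
KKKKB
KGGKB
KKKKK

Answer: BGGGR
KGGGR
KKKKW
KKKKK
KKKKB
KGGKB
KKKKK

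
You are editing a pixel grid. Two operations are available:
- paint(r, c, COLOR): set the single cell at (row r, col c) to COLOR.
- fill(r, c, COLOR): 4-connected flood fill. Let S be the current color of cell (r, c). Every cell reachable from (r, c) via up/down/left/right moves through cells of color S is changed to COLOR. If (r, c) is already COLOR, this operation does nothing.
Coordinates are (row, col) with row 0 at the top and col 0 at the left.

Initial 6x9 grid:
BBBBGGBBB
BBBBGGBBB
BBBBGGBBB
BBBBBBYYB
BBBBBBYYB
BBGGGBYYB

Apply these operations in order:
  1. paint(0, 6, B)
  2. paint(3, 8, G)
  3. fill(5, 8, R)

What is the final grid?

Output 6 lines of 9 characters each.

After op 1 paint(0,6,B):
BBBBGGBBB
BBBBGGBBB
BBBBGGBBB
BBBBBBYYB
BBBBBBYYB
BBGGGBYYB
After op 2 paint(3,8,G):
BBBBGGBBB
BBBBGGBBB
BBBBGGBBB
BBBBBBYYG
BBBBBBYYB
BBGGGBYYB
After op 3 fill(5,8,R) [2 cells changed]:
BBBBGGBBB
BBBBGGBBB
BBBBGGBBB
BBBBBBYYG
BBBBBBYYR
BBGGGBYYR

Answer: BBBBGGBBB
BBBBGGBBB
BBBBGGBBB
BBBBBBYYG
BBBBBBYYR
BBGGGBYYR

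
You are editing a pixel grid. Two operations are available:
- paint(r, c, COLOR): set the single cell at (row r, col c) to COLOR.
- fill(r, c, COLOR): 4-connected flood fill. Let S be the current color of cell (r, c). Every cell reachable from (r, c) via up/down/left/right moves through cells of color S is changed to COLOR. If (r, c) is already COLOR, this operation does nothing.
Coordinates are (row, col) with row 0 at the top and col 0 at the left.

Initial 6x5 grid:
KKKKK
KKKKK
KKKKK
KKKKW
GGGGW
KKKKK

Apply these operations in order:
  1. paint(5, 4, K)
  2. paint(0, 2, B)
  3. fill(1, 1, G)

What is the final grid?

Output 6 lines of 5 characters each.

Answer: GGBGG
GGGGG
GGGGG
GGGGW
GGGGW
KKKKK

Derivation:
After op 1 paint(5,4,K):
KKKKK
KKKKK
KKKKK
KKKKW
GGGGW
KKKKK
After op 2 paint(0,2,B):
KKBKK
KKKKK
KKKKK
KKKKW
GGGGW
KKKKK
After op 3 fill(1,1,G) [18 cells changed]:
GGBGG
GGGGG
GGGGG
GGGGW
GGGGW
KKKKK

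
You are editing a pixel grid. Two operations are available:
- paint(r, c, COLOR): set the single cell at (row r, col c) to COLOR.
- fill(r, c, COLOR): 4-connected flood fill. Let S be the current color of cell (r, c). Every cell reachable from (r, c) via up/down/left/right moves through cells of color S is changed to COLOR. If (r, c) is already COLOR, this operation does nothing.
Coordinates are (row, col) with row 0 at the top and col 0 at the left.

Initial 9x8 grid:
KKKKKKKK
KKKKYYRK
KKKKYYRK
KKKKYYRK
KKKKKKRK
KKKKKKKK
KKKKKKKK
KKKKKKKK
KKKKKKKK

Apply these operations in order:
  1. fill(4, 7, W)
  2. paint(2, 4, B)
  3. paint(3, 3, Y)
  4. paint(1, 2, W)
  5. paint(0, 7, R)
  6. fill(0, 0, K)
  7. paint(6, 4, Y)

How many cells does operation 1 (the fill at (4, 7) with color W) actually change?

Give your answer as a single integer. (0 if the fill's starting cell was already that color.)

After op 1 fill(4,7,W) [62 cells changed]:
WWWWWWWW
WWWWYYRW
WWWWYYRW
WWWWYYRW
WWWWWWRW
WWWWWWWW
WWWWWWWW
WWWWWWWW
WWWWWWWW

Answer: 62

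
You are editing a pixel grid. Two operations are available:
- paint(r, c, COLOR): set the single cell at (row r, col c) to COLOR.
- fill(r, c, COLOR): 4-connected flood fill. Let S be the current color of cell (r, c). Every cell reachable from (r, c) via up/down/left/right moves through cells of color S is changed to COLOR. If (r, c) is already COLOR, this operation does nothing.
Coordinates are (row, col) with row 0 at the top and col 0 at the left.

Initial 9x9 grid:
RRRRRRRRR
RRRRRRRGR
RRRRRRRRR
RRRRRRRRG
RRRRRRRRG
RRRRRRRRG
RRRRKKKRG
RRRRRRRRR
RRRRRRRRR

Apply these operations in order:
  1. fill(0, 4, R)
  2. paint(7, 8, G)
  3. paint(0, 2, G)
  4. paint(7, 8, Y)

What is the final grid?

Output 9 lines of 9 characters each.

After op 1 fill(0,4,R) [0 cells changed]:
RRRRRRRRR
RRRRRRRGR
RRRRRRRRR
RRRRRRRRG
RRRRRRRRG
RRRRRRRRG
RRRRKKKRG
RRRRRRRRR
RRRRRRRRR
After op 2 paint(7,8,G):
RRRRRRRRR
RRRRRRRGR
RRRRRRRRR
RRRRRRRRG
RRRRRRRRG
RRRRRRRRG
RRRRKKKRG
RRRRRRRRG
RRRRRRRRR
After op 3 paint(0,2,G):
RRGRRRRRR
RRRRRRRGR
RRRRRRRRR
RRRRRRRRG
RRRRRRRRG
RRRRRRRRG
RRRRKKKRG
RRRRRRRRG
RRRRRRRRR
After op 4 paint(7,8,Y):
RRGRRRRRR
RRRRRRRGR
RRRRRRRRR
RRRRRRRRG
RRRRRRRRG
RRRRRRRRG
RRRRKKKRG
RRRRRRRRY
RRRRRRRRR

Answer: RRGRRRRRR
RRRRRRRGR
RRRRRRRRR
RRRRRRRRG
RRRRRRRRG
RRRRRRRRG
RRRRKKKRG
RRRRRRRRY
RRRRRRRRR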